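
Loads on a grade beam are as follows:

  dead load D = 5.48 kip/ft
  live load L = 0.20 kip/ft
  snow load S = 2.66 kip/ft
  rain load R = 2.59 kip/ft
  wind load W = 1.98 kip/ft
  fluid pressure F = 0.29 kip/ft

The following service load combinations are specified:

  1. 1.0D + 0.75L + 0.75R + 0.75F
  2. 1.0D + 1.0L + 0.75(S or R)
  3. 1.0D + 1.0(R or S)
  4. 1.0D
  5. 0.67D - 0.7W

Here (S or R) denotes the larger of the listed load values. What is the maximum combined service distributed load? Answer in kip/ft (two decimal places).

(S or R) → S = 2.66 kip/ft; (R or S) → S = 2.66 kip/ft.
1. 1.0(5.48) + 0.75(0.20) + 0.75(2.59) + 0.75(0.29) = 7.79
2. 1.0(5.48) + 1.0(0.20) + 0.75(2.66) = 7.68
3. 1.0(5.48) + 1.0(2.66) = 8.14
4. 1.0(5.48) = 5.48
5. 0.67(5.48) - 0.7(1.98) = 2.29
Combination 3 governs: w = 8.14 kip/ft.

8.14 kip/ft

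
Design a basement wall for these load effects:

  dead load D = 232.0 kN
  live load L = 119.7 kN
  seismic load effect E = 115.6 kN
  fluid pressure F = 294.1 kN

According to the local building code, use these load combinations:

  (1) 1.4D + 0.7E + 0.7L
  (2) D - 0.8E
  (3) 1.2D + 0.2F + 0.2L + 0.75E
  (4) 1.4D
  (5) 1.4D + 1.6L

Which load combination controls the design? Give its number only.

(1) 1.4(232.0) + 0.7(115.6) + 0.7(119.7) = 324.8 + 80.9 + 83.8 = 489.5
(2) 1.0(232.0) - 0.8(115.6) = 232.0 - 92.5 = 139.5
(3) 1.2(232.0) + 0.2(294.1) + 0.2(119.7) + 0.75(115.6) = 447.9
(4) 1.4(232.0) = 324.8
(5) 1.4(232.0) + 1.6(119.7) = 324.8 + 191.5 = 516.3
The largest value is 516.3 kN from combination 5.

Combination 5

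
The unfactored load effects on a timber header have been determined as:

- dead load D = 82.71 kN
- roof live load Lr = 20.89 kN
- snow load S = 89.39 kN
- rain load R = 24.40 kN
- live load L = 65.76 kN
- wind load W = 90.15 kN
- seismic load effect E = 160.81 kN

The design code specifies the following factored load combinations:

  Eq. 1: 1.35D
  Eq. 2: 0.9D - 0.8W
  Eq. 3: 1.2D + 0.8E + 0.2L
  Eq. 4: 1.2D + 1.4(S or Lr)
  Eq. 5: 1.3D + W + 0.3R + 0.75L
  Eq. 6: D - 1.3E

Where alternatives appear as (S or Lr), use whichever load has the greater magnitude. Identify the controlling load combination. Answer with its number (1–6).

Combination 5

(S or Lr) → S = 89.39 kN.
Eq. 1: 1.35(82.71) = 111.66
Eq. 2: 0.9(82.71) - 0.8(90.15) = 2.32
Eq. 3: 1.2(82.71) + 0.8(160.81) + 0.2(65.76) = 241.05
Eq. 4: 1.2(82.71) + 1.4(89.39) = 224.40
Eq. 5: 1.3(82.71) + 1.0(90.15) + 0.3(24.40) + 0.75(65.76) = 254.31
Eq. 6: 1.0(82.71) - 1.3(160.81) = -126.34
The largest value is 254.31 kN from combination 5.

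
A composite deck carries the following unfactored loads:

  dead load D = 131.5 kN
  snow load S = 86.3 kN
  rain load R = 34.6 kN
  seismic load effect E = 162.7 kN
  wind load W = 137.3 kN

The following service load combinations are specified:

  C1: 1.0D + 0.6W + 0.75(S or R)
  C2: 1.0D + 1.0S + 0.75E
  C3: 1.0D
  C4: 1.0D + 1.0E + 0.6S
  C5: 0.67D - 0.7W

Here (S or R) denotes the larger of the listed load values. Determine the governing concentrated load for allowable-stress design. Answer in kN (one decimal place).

346.0 kN

(S or R) → S = 86.3 kN.
C1: 1.0(131.5) + 0.6(137.3) + 0.75(86.3) = 131.5 + 82.4 + 64.7 = 278.6
C2: 1.0(131.5) + 1.0(86.3) + 0.75(162.7) = 131.5 + 86.3 + 122.0 = 339.8
C3: 1.0(131.5) = 131.5
C4: 1.0(131.5) + 1.0(162.7) + 0.6(86.3) = 131.5 + 162.7 + 51.8 = 346.0
C5: 0.67(131.5) - 0.7(137.3) = 88.1 - 96.1 = -8.0
Combination 4 governs: P = 346.0 kN.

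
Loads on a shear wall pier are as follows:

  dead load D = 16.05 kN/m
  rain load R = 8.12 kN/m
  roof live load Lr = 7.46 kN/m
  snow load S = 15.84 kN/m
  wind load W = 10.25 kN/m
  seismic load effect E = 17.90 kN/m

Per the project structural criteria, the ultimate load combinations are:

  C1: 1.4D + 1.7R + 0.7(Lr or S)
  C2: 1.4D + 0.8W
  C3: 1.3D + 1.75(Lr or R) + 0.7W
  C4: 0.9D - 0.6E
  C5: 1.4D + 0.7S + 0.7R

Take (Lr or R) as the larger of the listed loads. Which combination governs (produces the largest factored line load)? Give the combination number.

(Lr or S) → S = 15.84 kN/m; (Lr or R) → R = 8.12 kN/m.
C1: 1.4(16.05) + 1.7(8.12) + 0.7(15.84) = 22.47 + 13.80 + 11.09 = 47.36
C2: 1.4(16.05) + 0.8(10.25) = 22.47 + 8.20 = 30.67
C3: 1.3(16.05) + 1.75(8.12) + 0.7(10.25) = 42.25
C4: 0.9(16.05) - 0.6(17.90) = 14.45 - 10.74 = 3.71
C5: 1.4(16.05) + 0.7(15.84) + 0.7(8.12) = 22.47 + 11.09 + 5.68 = 39.24
The largest value is 47.36 kN/m from combination 1.

Combination 1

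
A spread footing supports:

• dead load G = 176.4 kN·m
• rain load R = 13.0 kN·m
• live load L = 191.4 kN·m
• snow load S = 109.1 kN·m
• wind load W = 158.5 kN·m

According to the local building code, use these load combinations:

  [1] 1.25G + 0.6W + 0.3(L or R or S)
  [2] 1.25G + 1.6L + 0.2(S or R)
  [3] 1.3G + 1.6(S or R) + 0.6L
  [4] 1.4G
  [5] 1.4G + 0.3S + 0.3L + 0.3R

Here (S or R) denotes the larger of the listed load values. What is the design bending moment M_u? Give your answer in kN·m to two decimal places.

(L or R or S) → L = 191.4 kN·m; (S or R) → S = 109.1 kN·m.
[1] 1.25(176.4) + 0.6(158.5) + 0.3(191.4) = 373.02
[2] 1.25(176.4) + 1.6(191.4) + 0.2(109.1) = 548.56
[3] 1.3(176.4) + 1.6(109.1) + 0.6(191.4) = 518.72
[4] 1.4(176.4) = 246.96
[5] 1.4(176.4) + 0.3(109.1) + 0.3(191.4) + 0.3(13.0) = 341.01
Combination 2 governs: M_u = 548.56 kN·m.

548.56 kN·m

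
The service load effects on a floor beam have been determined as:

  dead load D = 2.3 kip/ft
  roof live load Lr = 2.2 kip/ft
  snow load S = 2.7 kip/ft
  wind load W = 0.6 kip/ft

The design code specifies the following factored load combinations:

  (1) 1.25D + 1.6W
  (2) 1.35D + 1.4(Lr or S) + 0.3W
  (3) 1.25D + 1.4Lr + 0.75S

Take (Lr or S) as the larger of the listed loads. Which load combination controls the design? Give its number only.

Combination 3

(Lr or S) → S = 2.7 kip/ft.
(1) 1.25(2.3) + 1.6(0.6) = 2.88 + 0.96 = 3.84
(2) 1.35(2.3) + 1.4(2.7) + 0.3(0.6) = 3.11 + 3.78 + 0.18 = 7.07
(3) 1.25(2.3) + 1.4(2.2) + 0.75(2.7) = 7.98
The largest value is 7.98 kip/ft from combination 3.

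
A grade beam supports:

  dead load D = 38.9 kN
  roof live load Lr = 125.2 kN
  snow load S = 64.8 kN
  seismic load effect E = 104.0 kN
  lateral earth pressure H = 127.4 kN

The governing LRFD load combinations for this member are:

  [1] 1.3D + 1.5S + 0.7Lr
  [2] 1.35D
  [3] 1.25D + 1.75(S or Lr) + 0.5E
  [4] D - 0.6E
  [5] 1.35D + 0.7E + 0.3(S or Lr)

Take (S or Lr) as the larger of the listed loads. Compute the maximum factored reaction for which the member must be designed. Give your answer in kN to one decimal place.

319.7 kN

(S or Lr) → Lr = 125.2 kN.
[1] 1.3(38.9) + 1.5(64.8) + 0.7(125.2) = 50.6 + 97.2 + 87.6 = 235.4
[2] 1.35(38.9) = 52.5
[3] 1.25(38.9) + 1.75(125.2) + 0.5(104.0) = 48.6 + 219.1 + 52.0 = 319.7
[4] 1.0(38.9) - 0.6(104.0) = 38.9 - 62.4 = -23.5
[5] 1.35(38.9) + 0.7(104.0) + 0.3(125.2) = 52.5 + 72.8 + 37.6 = 162.9
Maximum is from combination 3.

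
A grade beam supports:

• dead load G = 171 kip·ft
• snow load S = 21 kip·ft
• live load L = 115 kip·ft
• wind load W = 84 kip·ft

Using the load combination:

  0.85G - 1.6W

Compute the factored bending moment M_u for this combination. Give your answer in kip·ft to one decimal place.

11.0 kip·ft

0.85(171) - 1.6(84) = 11.0
M_u = 11.0 kip·ft.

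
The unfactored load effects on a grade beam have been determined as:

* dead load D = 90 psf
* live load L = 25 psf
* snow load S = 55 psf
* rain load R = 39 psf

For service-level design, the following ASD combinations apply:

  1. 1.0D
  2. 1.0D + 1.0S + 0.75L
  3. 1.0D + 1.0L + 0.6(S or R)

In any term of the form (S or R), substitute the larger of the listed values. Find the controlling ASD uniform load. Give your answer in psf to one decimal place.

(S or R) → S = 55 psf.
1. 1.0(90) = 90.0
2. 1.0(90) + 1.0(55) + 0.75(25) = 163.8
3. 1.0(90) + 1.0(25) + 0.6(55) = 148.0
Maximum is from combination 2.

163.8 psf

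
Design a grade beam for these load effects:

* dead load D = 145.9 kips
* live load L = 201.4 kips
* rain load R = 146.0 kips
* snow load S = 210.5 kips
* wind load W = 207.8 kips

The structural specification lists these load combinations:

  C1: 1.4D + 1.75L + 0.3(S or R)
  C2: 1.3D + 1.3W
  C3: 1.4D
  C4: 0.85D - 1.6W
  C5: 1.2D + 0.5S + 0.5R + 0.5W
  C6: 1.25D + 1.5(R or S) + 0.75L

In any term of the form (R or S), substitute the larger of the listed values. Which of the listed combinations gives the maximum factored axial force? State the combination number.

Combination 6

(S or R) → S = 210.5 kips; (R or S) → S = 210.5 kips.
C1: 1.4(145.9) + 1.75(201.4) + 0.3(210.5) = 204.26 + 352.45 + 63.15 = 619.86
C2: 1.3(145.9) + 1.3(207.8) = 189.67 + 270.14 = 459.81
C3: 1.4(145.9) = 204.26
C4: 0.85(145.9) - 1.6(207.8) = -208.47
C5: 1.2(145.9) + 0.5(210.5) + 0.5(146.0) + 0.5(207.8) = 175.08 + 105.25 + 73.00 + 103.90 = 457.23
C6: 1.25(145.9) + 1.5(210.5) + 0.75(201.4) = 182.38 + 315.75 + 151.05 = 649.18
The largest value is 649.18 kips from combination 6.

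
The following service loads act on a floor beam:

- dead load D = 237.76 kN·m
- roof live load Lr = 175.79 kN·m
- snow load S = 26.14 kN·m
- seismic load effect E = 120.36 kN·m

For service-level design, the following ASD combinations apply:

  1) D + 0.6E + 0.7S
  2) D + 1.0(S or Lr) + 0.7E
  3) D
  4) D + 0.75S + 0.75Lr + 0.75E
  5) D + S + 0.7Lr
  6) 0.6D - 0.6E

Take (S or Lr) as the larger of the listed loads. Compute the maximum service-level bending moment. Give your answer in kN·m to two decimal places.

(S or Lr) → Lr = 175.79 kN·m.
1) 1.0(237.76) + 0.6(120.36) + 0.7(26.14) = 328.27
2) 1.0(237.76) + 1.0(175.79) + 0.7(120.36) = 497.80
3) 1.0(237.76) = 237.76
4) 1.0(237.76) + 0.75(26.14) + 0.75(175.79) + 0.75(120.36) = 479.48
5) 1.0(237.76) + 1.0(26.14) + 0.7(175.79) = 386.95
6) 0.6(237.76) - 0.6(120.36) = 70.44
Maximum is from combination 2.

497.80 kN·m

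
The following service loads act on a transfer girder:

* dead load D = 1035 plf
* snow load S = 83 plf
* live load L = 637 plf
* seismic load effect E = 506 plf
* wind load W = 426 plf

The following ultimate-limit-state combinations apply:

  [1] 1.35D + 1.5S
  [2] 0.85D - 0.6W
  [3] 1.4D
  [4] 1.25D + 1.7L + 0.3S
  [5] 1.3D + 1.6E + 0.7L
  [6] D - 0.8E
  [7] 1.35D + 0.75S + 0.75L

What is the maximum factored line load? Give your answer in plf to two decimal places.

2601.00 plf

[1] 1.35(1035) + 1.5(83) = 1521.75
[2] 0.85(1035) - 0.6(426) = 624.15
[3] 1.4(1035) = 1449.00
[4] 1.25(1035) + 1.7(637) + 0.3(83) = 2401.55
[5] 1.3(1035) + 1.6(506) + 0.7(637) = 2601.00
[6] 1.0(1035) - 0.8(506) = 630.20
[7] 1.35(1035) + 0.75(83) + 0.75(637) = 1937.25
The controlling combination is 5, giving 2601.00 plf.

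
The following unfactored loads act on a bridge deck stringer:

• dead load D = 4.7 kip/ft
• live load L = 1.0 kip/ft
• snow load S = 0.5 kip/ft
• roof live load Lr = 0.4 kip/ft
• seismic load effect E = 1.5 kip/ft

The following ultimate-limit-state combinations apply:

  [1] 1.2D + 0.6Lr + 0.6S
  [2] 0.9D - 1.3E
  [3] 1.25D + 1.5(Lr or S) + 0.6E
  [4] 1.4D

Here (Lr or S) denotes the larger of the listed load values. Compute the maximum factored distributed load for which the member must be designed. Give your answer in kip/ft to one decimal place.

7.5 kip/ft

(Lr or S) → S = 0.5 kip/ft.
[1] 1.2(4.7) + 0.6(0.4) + 0.6(0.5) = 6.2
[2] 0.9(4.7) - 1.3(1.5) = 2.3
[3] 1.25(4.7) + 1.5(0.5) + 0.6(1.5) = 7.5
[4] 1.4(4.7) = 6.6
Combination 3 governs: w_u = 7.5 kip/ft.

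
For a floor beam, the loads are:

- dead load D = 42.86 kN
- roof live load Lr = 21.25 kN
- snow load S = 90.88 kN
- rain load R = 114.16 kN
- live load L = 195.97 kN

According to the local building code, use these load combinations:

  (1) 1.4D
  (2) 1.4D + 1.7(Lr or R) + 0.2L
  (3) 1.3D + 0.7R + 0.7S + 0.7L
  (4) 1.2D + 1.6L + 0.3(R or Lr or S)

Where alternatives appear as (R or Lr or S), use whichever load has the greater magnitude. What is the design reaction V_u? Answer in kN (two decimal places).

(Lr or R) → R = 114.16 kN; (R or Lr or S) → R = 114.16 kN.
(1) 1.4(42.86) = 60.00
(2) 1.4(42.86) + 1.7(114.16) + 0.2(195.97) = 293.27
(3) 1.3(42.86) + 0.7(114.16) + 0.7(90.88) + 0.7(195.97) = 55.72 + 79.91 + 63.62 + 137.18 = 336.43
(4) 1.2(42.86) + 1.6(195.97) + 0.3(114.16) = 51.43 + 313.55 + 34.25 = 399.23
Combination 4 governs: V_u = 399.23 kN.

399.23 kN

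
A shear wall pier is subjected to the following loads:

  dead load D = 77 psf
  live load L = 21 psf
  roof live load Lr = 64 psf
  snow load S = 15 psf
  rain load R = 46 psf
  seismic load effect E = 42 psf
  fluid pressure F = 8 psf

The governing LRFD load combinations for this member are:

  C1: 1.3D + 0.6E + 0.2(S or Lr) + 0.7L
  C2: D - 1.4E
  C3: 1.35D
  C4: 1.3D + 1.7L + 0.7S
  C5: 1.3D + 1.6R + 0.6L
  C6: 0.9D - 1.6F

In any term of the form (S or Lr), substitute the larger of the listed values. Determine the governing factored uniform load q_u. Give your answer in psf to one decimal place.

186.3 psf

(S or Lr) → Lr = 64 psf.
C1: 1.3(77) + 0.6(42) + 0.2(64) + 0.7(21) = 100.1 + 25.2 + 12.8 + 14.7 = 152.8
C2: 1.0(77) - 1.4(42) = 77.0 - 58.8 = 18.2
C3: 1.35(77) = 104.0
C4: 1.3(77) + 1.7(21) + 0.7(15) = 100.1 + 35.7 + 10.5 = 146.3
C5: 1.3(77) + 1.6(46) + 0.6(21) = 100.1 + 73.6 + 12.6 = 186.3
C6: 0.9(77) - 1.6(8) = 69.3 - 12.8 = 56.5
The controlling combination is 5, giving 186.3 psf.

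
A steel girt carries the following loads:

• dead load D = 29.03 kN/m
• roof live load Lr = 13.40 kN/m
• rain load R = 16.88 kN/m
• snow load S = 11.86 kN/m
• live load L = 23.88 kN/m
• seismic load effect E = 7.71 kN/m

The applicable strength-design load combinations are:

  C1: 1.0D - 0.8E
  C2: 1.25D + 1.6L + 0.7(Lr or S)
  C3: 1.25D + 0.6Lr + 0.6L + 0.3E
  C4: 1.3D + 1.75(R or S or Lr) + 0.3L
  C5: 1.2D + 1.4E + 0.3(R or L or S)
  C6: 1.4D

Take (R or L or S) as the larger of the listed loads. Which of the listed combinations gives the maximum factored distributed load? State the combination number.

(Lr or S) → Lr = 13.40 kN/m; (R or S or Lr) → R = 16.88 kN/m; (R or L or S) → L = 23.88 kN/m.
C1: 1.0(29.03) - 0.8(7.71) = 29.03 - 6.17 = 22.86
C2: 1.25(29.03) + 1.6(23.88) + 0.7(13.40) = 36.29 + 38.21 + 9.38 = 83.88
C3: 1.25(29.03) + 0.6(13.40) + 0.6(23.88) + 0.3(7.71) = 36.29 + 8.04 + 14.33 + 2.31 = 60.97
C4: 1.3(29.03) + 1.75(16.88) + 0.3(23.88) = 37.74 + 29.54 + 7.16 = 74.44
C5: 1.2(29.03) + 1.4(7.71) + 0.3(23.88) = 34.84 + 10.79 + 7.16 = 52.79
C6: 1.4(29.03) = 40.64
The largest value is 83.88 kN/m from combination 2.

Combination 2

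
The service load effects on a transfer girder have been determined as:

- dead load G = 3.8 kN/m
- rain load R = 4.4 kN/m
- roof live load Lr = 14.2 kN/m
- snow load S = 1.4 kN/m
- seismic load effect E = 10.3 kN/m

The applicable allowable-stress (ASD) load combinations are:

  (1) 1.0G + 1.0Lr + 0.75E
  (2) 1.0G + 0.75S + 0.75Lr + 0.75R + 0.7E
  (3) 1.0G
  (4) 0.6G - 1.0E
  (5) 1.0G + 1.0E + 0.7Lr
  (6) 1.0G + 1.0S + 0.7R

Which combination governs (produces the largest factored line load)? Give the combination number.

(1) 1.0(3.8) + 1.0(14.2) + 0.75(10.3) = 25.7
(2) 1.0(3.8) + 0.75(1.4) + 0.75(14.2) + 0.75(4.4) + 0.7(10.3) = 26.0
(3) 1.0(3.8) = 3.8
(4) 0.6(3.8) - 1.0(10.3) = -8.0
(5) 1.0(3.8) + 1.0(10.3) + 0.7(14.2) = 24.0
(6) 1.0(3.8) + 1.0(1.4) + 0.7(4.4) = 8.3
The largest value is 26.0 kN/m from combination 2.

Combination 2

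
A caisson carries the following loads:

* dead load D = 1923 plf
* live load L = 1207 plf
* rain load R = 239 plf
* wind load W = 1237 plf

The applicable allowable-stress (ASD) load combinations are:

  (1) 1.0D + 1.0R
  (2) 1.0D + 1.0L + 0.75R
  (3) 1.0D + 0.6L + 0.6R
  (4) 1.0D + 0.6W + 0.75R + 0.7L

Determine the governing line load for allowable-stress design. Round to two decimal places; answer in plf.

(1) 1.0(1923) + 1.0(239) = 1923.00 + 239.00 = 2162.00
(2) 1.0(1923) + 1.0(1207) + 0.75(239) = 1923.00 + 1207.00 + 179.25 = 3309.25
(3) 1.0(1923) + 0.6(1207) + 0.6(239) = 1923.00 + 724.20 + 143.40 = 2790.60
(4) 1.0(1923) + 0.6(1237) + 0.75(239) + 0.7(1207) = 1923.00 + 742.20 + 179.25 + 844.90 = 3689.35
Combination 4 governs: w = 3689.35 plf.

3689.35 plf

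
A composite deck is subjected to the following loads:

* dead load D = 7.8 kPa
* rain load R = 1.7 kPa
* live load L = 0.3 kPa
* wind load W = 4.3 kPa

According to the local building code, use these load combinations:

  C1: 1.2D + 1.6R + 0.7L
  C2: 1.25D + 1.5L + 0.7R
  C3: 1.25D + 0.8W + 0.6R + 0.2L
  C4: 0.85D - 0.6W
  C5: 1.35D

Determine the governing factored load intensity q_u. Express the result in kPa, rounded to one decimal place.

14.3 kPa

C1: 1.2(7.8) + 1.6(1.7) + 0.7(0.3) = 9.4 + 2.7 + 0.2 = 12.3
C2: 1.25(7.8) + 1.5(0.3) + 0.7(1.7) = 11.4
C3: 1.25(7.8) + 0.8(4.3) + 0.6(1.7) + 0.2(0.3) = 9.8 + 3.4 + 1.0 + 0.1 = 14.3
C4: 0.85(7.8) - 0.6(4.3) = 4.1
C5: 1.35(7.8) = 10.5
Combination 3 governs: q_u = 14.3 kPa.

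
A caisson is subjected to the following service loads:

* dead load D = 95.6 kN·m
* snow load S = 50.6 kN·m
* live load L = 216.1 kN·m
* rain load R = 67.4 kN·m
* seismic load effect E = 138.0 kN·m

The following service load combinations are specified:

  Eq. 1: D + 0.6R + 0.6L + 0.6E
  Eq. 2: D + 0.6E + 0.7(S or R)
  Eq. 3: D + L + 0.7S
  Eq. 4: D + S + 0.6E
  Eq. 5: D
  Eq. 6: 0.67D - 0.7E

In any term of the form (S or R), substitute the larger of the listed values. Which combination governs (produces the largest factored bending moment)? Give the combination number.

(S or R) → R = 67.4 kN·m.
Eq. 1: 1.0(95.6) + 0.6(67.4) + 0.6(216.1) + 0.6(138.0) = 348.5
Eq. 2: 1.0(95.6) + 0.6(138.0) + 0.7(67.4) = 225.6
Eq. 3: 1.0(95.6) + 1.0(216.1) + 0.7(50.6) = 347.1
Eq. 4: 1.0(95.6) + 1.0(50.6) + 0.6(138.0) = 229.0
Eq. 5: 1.0(95.6) = 95.6
Eq. 6: 0.67(95.6) - 0.7(138.0) = -32.5
The largest value is 348.5 kN·m from combination 1.

Combination 1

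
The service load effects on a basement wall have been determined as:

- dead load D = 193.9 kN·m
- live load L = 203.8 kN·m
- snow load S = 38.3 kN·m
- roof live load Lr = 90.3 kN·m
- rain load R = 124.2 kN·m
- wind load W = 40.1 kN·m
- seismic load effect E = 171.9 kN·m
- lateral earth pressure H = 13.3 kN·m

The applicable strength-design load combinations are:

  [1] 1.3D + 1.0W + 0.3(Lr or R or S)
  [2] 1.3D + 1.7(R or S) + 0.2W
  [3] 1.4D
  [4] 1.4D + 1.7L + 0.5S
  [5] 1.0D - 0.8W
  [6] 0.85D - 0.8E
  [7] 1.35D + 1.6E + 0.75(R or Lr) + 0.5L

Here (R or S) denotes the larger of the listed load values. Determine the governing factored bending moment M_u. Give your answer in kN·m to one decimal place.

731.9 kN·m

(Lr or R or S) → R = 124.2 kN·m; (R or S) → R = 124.2 kN·m; (R or Lr) → R = 124.2 kN·m.
[1] 1.3(193.9) + 1.0(40.1) + 0.3(124.2) = 329.4
[2] 1.3(193.9) + 1.7(124.2) + 0.2(40.1) = 252.1 + 211.1 + 8.0 = 471.2
[3] 1.4(193.9) = 271.5
[4] 1.4(193.9) + 1.7(203.8) + 0.5(38.3) = 637.1
[5] 1.0(193.9) - 0.8(40.1) = 193.9 - 32.1 = 161.8
[6] 0.85(193.9) - 0.8(171.9) = 164.8 - 137.5 = 27.3
[7] 1.35(193.9) + 1.6(171.9) + 0.75(124.2) + 0.5(203.8) = 261.8 + 275.0 + 93.2 + 101.9 = 731.9
The controlling combination is 7, giving 731.9 kN·m.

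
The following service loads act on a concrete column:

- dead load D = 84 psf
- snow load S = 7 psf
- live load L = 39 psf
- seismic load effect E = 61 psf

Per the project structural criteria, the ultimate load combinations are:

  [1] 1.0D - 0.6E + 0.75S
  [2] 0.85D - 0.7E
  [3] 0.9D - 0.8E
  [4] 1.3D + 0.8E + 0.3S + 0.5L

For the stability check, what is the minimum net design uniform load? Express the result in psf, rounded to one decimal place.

26.8 psf

[1] 1.0(84) - 0.6(61) + 0.75(7) = 84.0 - 36.6 + 5.3 = 52.7
[2] 0.85(84) - 0.7(61) = 71.4 - 42.7 = 28.7
[3] 0.9(84) - 0.8(61) = 75.6 - 48.8 = 26.8
[4] 1.3(84) + 0.8(61) + 0.3(7) + 0.5(39) = 109.2 + 48.8 + 2.1 + 19.5 = 179.6
Combination 3 gives the minimum: 26.8 psf.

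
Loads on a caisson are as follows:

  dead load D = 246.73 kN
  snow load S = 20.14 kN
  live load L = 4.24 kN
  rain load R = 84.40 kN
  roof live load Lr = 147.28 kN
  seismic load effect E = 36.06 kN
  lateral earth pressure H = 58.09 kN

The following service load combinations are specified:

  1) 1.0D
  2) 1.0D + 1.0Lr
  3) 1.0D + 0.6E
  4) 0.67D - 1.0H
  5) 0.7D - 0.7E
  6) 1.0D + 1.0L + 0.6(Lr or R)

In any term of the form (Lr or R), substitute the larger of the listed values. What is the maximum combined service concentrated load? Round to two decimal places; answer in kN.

(Lr or R) → Lr = 147.28 kN.
1) 1.0(246.73) = 246.73
2) 1.0(246.73) + 1.0(147.28) = 394.01
3) 1.0(246.73) + 0.6(36.06) = 268.37
4) 0.67(246.73) - 1.0(58.09) = 107.22
5) 0.7(246.73) - 0.7(36.06) = 147.47
6) 1.0(246.73) + 1.0(4.24) + 0.6(147.28) = 339.34
Maximum is from combination 2.

394.01 kN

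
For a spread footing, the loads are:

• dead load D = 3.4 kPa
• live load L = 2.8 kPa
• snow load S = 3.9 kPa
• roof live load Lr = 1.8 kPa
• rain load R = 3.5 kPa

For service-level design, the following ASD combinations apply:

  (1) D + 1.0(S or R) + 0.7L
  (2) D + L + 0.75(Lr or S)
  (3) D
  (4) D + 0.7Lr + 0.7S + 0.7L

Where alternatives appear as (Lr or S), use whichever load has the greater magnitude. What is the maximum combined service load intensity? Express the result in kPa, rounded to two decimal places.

9.35 kPa

(S or R) → S = 3.9 kPa; (Lr or S) → S = 3.9 kPa.
(1) 1.0(3.4) + 1.0(3.9) + 0.7(2.8) = 3.40 + 3.90 + 1.96 = 9.26
(2) 1.0(3.4) + 1.0(2.8) + 0.75(3.9) = 3.40 + 2.80 + 2.93 = 9.13
(3) 1.0(3.4) = 3.40
(4) 1.0(3.4) + 0.7(1.8) + 0.7(3.9) + 0.7(2.8) = 3.40 + 1.26 + 2.73 + 1.96 = 9.35
Combination 4 governs: q = 9.35 kPa.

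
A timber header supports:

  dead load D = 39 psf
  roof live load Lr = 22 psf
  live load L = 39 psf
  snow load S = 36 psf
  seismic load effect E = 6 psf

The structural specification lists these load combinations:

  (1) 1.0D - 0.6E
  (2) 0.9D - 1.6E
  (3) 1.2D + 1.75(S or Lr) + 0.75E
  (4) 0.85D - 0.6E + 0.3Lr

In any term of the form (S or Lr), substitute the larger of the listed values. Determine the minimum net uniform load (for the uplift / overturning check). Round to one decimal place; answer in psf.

(S or Lr) → S = 36 psf.
(1) 1.0(39) - 0.6(6) = 39.0 - 3.6 = 35.4
(2) 0.9(39) - 1.6(6) = 35.1 - 9.6 = 25.5
(3) 1.2(39) + 1.75(36) + 0.75(6) = 46.8 + 63.0 + 4.5 = 114.3
(4) 0.85(39) - 0.6(6) + 0.3(22) = 33.2 - 3.6 + 6.6 = 36.2
Combination 2 gives the minimum: 25.5 psf.

25.5 psf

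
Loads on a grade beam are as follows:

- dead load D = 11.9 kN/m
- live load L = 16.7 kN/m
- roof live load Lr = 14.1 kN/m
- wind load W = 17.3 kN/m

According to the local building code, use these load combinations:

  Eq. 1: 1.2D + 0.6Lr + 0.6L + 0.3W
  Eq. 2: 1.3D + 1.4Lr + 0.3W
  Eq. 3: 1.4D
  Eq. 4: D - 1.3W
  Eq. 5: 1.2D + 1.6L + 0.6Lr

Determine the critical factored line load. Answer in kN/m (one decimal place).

49.5 kN/m

Eq. 1: 1.2(11.9) + 0.6(14.1) + 0.6(16.7) + 0.3(17.3) = 14.3 + 8.5 + 10.0 + 5.2 = 38.0
Eq. 2: 1.3(11.9) + 1.4(14.1) + 0.3(17.3) = 15.5 + 19.7 + 5.2 = 40.4
Eq. 3: 1.4(11.9) = 16.7
Eq. 4: 1.0(11.9) - 1.3(17.3) = 11.9 - 22.5 = -10.6
Eq. 5: 1.2(11.9) + 1.6(16.7) + 0.6(14.1) = 14.3 + 26.7 + 8.5 = 49.5
The controlling combination is 5, giving 49.5 kN/m.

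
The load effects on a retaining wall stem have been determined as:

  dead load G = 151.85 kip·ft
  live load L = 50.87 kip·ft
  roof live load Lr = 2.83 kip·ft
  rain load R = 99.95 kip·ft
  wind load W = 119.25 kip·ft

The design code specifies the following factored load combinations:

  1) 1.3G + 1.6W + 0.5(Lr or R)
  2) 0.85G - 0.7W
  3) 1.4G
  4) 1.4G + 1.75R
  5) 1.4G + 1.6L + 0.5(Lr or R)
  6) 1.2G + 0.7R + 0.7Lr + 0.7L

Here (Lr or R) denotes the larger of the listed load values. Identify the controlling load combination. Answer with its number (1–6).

Combination 1

(Lr or R) → R = 99.95 kip·ft.
1) 1.3(151.85) + 1.6(119.25) + 0.5(99.95) = 438.18
2) 0.85(151.85) - 0.7(119.25) = 45.60
3) 1.4(151.85) = 212.59
4) 1.4(151.85) + 1.75(99.95) = 212.59 + 174.91 = 387.50
5) 1.4(151.85) + 1.6(50.87) + 0.5(99.95) = 212.59 + 81.39 + 49.98 = 343.96
6) 1.2(151.85) + 0.7(99.95) + 0.7(2.83) + 0.7(50.87) = 182.22 + 69.97 + 1.98 + 35.61 = 289.78
The largest value is 438.18 kip·ft from combination 1.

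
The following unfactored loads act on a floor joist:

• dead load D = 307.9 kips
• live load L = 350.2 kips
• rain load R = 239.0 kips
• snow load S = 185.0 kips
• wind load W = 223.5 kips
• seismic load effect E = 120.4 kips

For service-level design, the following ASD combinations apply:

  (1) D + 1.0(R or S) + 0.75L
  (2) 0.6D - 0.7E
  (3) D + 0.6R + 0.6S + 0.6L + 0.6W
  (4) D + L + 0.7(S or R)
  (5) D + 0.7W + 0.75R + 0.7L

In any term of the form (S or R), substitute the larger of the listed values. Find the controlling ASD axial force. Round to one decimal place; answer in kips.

906.5 kips

(R or S) → R = 239.0 kips; (S or R) → R = 239.0 kips.
(1) 1.0(307.9) + 1.0(239.0) + 0.75(350.2) = 809.6
(2) 0.6(307.9) - 0.7(120.4) = 100.5
(3) 1.0(307.9) + 0.6(239.0) + 0.6(185.0) + 0.6(350.2) + 0.6(223.5) = 906.5
(4) 1.0(307.9) + 1.0(350.2) + 0.7(239.0) = 825.4
(5) 1.0(307.9) + 0.7(223.5) + 0.75(239.0) + 0.7(350.2) = 888.7
Maximum is from combination 3.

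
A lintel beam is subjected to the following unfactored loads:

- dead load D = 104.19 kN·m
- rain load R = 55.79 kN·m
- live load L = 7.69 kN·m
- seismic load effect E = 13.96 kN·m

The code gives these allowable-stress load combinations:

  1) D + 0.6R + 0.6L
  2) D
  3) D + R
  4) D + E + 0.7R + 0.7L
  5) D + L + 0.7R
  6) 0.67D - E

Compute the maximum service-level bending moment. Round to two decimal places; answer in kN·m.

162.59 kN·m

1) 1.0(104.19) + 0.6(55.79) + 0.6(7.69) = 142.28
2) 1.0(104.19) = 104.19
3) 1.0(104.19) + 1.0(55.79) = 104.19 + 55.79 = 159.98
4) 1.0(104.19) + 1.0(13.96) + 0.7(55.79) + 0.7(7.69) = 162.59
5) 1.0(104.19) + 1.0(7.69) + 0.7(55.79) = 104.19 + 7.69 + 39.05 = 150.93
6) 0.67(104.19) - 1.0(13.96) = 69.81 - 13.96 = 55.85
The controlling combination is 4, giving 162.59 kN·m.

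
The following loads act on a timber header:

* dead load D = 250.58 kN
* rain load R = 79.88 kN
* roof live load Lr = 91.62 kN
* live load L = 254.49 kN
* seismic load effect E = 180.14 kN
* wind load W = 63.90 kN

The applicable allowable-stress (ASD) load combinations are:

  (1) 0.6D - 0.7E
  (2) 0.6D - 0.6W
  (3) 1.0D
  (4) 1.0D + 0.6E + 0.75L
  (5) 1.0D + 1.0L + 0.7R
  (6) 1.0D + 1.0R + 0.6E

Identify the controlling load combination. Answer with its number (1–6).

(1) 0.6(250.58) - 0.7(180.14) = 150.35 - 126.10 = 24.25
(2) 0.6(250.58) - 0.6(63.90) = 150.35 - 38.34 = 112.01
(3) 1.0(250.58) = 250.58
(4) 1.0(250.58) + 0.6(180.14) + 0.75(254.49) = 250.58 + 108.08 + 190.87 = 549.53
(5) 1.0(250.58) + 1.0(254.49) + 0.7(79.88) = 250.58 + 254.49 + 55.92 = 560.99
(6) 1.0(250.58) + 1.0(79.88) + 0.6(180.14) = 250.58 + 79.88 + 108.08 = 438.54
The largest value is 560.99 kN from combination 5.

Combination 5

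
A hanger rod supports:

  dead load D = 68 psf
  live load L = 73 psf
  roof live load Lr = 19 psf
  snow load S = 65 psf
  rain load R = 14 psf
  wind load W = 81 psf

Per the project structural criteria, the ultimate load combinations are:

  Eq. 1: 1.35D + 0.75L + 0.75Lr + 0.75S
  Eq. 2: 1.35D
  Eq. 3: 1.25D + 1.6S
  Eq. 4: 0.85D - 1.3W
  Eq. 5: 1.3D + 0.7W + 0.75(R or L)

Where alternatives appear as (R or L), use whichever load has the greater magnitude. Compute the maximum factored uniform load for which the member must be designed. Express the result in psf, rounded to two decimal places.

209.55 psf

(R or L) → L = 73 psf.
Eq. 1: 1.35(68) + 0.75(73) + 0.75(19) + 0.75(65) = 91.80 + 54.75 + 14.25 + 48.75 = 209.55
Eq. 2: 1.35(68) = 91.80
Eq. 3: 1.25(68) + 1.6(65) = 85.00 + 104.00 = 189.00
Eq. 4: 0.85(68) - 1.3(81) = 57.80 - 105.30 = -47.50
Eq. 5: 1.3(68) + 0.7(81) + 0.75(73) = 88.40 + 56.70 + 54.75 = 199.85
Combination 1 governs: q_u = 209.55 psf.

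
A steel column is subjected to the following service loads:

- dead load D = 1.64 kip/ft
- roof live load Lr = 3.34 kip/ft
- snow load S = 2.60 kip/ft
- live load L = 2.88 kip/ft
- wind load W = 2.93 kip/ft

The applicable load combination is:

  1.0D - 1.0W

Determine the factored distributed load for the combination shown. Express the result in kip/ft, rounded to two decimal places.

-1.29 kip/ft

1.0(1.64) - 1.0(2.93) = 1.64 - 2.93 = -1.29
w_u = -1.29 kip/ft.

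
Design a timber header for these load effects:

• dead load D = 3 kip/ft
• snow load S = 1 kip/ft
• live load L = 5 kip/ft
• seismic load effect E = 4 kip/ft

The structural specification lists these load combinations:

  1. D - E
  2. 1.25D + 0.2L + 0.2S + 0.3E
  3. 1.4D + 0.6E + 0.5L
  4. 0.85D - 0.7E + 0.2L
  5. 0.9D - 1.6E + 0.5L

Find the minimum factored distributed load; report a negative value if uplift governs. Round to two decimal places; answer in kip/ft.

-1.20 kip/ft

1. 1.0(3) - 1.0(4) = 3.00 - 4.00 = -1.00
2. 1.25(3) + 0.2(5) + 0.2(1) + 0.3(4) = 3.75 + 1.00 + 0.20 + 1.20 = 6.15
3. 1.4(3) + 0.6(4) + 0.5(5) = 4.20 + 2.40 + 2.50 = 9.10
4. 0.85(3) - 0.7(4) + 0.2(5) = 2.55 - 2.80 + 1.00 = 0.75
5. 0.9(3) - 1.6(4) + 0.5(5) = 2.70 - 6.40 + 2.50 = -1.20
Combination 5 gives the minimum: -1.20 kip/ft.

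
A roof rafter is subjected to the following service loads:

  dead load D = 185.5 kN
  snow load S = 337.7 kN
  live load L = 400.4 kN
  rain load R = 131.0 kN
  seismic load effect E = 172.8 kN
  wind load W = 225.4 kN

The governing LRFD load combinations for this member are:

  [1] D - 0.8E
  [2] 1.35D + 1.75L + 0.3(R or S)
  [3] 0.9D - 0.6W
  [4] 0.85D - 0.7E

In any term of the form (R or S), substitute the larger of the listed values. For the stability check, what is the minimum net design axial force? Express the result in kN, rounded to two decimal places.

(R or S) → S = 337.7 kN.
[1] 1.0(185.5) - 0.8(172.8) = 185.50 - 138.24 = 47.26
[2] 1.35(185.5) + 1.75(400.4) + 0.3(337.7) = 250.43 + 700.70 + 101.31 = 1052.44
[3] 0.9(185.5) - 0.6(225.4) = 166.95 - 135.24 = 31.71
[4] 0.85(185.5) - 0.7(172.8) = 157.68 - 120.96 = 36.72
Combination 3 gives the minimum: 31.71 kN.

31.71 kN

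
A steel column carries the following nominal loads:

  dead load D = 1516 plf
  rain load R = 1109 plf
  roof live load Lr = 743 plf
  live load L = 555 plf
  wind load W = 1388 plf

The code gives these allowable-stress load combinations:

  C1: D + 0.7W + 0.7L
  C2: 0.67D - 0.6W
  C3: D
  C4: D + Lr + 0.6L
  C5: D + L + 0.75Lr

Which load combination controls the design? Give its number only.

Combination 1

C1: 1.0(1516) + 0.7(1388) + 0.7(555) = 2876.10
C2: 0.67(1516) - 0.6(1388) = 182.92
C3: 1.0(1516) = 1516.00
C4: 1.0(1516) + 1.0(743) + 0.6(555) = 2592.00
C5: 1.0(1516) + 1.0(555) + 0.75(743) = 2628.25
The largest value is 2876.10 plf from combination 1.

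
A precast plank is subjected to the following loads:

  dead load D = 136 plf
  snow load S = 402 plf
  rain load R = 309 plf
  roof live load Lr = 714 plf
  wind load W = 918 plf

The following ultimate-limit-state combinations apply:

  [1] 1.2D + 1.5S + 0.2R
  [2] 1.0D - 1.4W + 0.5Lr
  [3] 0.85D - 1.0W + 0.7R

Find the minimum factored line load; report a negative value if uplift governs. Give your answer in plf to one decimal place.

[1] 1.2(136) + 1.5(402) + 0.2(309) = 163.2 + 603.0 + 61.8 = 828.0
[2] 1.0(136) - 1.4(918) + 0.5(714) = 136.0 - 1285.2 + 357.0 = -792.2
[3] 0.85(136) - 1.0(918) + 0.7(309) = 115.6 - 918.0 + 216.3 = -586.1
Combination 2 gives the minimum: -792.2 plf.

-792.2 plf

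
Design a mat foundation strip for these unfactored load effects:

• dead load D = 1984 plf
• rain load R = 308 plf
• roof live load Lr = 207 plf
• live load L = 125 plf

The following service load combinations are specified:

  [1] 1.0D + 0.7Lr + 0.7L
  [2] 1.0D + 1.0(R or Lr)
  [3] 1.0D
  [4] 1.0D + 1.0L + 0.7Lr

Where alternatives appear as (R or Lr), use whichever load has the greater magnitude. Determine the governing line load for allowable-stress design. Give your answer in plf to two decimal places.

(R or Lr) → R = 308 plf.
[1] 1.0(1984) + 0.7(207) + 0.7(125) = 1984.00 + 144.90 + 87.50 = 2216.40
[2] 1.0(1984) + 1.0(308) = 1984.00 + 308.00 = 2292.00
[3] 1.0(1984) = 1984.00
[4] 1.0(1984) + 1.0(125) + 0.7(207) = 1984.00 + 125.00 + 144.90 = 2253.90
Maximum is from combination 2.

2292.00 plf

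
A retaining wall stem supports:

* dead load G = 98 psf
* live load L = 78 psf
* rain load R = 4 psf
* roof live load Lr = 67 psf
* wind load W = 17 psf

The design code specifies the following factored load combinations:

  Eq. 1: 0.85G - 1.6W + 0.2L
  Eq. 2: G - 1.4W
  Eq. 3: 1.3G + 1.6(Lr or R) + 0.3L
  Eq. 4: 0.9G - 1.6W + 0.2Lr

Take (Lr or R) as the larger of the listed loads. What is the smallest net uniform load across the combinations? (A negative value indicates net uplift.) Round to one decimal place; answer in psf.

71.7 psf

(Lr or R) → Lr = 67 psf.
Eq. 1: 0.85(98) - 1.6(17) + 0.2(78) = 83.3 - 27.2 + 15.6 = 71.7
Eq. 2: 1.0(98) - 1.4(17) = 98.0 - 23.8 = 74.2
Eq. 3: 1.3(98) + 1.6(67) + 0.3(78) = 127.4 + 107.2 + 23.4 = 258.0
Eq. 4: 0.9(98) - 1.6(17) + 0.2(67) = 88.2 - 27.2 + 13.4 = 74.4
Combination 1 gives the minimum: 71.7 psf.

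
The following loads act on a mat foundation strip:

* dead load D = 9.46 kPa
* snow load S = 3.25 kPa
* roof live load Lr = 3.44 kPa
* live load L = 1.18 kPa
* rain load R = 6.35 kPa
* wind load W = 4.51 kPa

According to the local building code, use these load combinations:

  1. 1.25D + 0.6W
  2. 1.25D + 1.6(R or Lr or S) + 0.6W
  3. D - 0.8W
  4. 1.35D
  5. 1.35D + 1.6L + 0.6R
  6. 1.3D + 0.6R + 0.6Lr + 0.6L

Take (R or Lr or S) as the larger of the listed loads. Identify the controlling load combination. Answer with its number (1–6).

Combination 2

(R or Lr or S) → R = 6.35 kPa.
1. 1.25(9.46) + 0.6(4.51) = 14.53
2. 1.25(9.46) + 1.6(6.35) + 0.6(4.51) = 24.69
3. 1.0(9.46) - 0.8(4.51) = 9.46 - 3.61 = 5.85
4. 1.35(9.46) = 12.77
5. 1.35(9.46) + 1.6(1.18) + 0.6(6.35) = 12.77 + 1.89 + 3.81 = 18.47
6. 1.3(9.46) + 0.6(6.35) + 0.6(3.44) + 0.6(1.18) = 12.30 + 3.81 + 2.06 + 0.71 = 18.88
The largest value is 24.69 kPa from combination 2.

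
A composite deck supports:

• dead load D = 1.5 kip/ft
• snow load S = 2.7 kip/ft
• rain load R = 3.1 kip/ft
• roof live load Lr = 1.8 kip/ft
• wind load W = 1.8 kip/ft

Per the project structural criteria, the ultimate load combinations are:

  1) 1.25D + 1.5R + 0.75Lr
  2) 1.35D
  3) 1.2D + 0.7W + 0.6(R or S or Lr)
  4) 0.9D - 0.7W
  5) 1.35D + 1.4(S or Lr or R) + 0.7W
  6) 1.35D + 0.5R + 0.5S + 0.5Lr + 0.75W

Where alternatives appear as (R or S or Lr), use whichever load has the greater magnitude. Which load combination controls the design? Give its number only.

Combination 1

(R or S or Lr) → R = 3.1 kip/ft; (S or Lr or R) → R = 3.1 kip/ft.
1) 1.25(1.5) + 1.5(3.1) + 0.75(1.8) = 7.88
2) 1.35(1.5) = 2.03
3) 1.2(1.5) + 0.7(1.8) + 0.6(3.1) = 4.92
4) 0.9(1.5) - 0.7(1.8) = 0.09
5) 1.35(1.5) + 1.4(3.1) + 0.7(1.8) = 7.63
6) 1.35(1.5) + 0.5(3.1) + 0.5(2.7) + 0.5(1.8) + 0.75(1.8) = 7.18
The largest value is 7.88 kip/ft from combination 1.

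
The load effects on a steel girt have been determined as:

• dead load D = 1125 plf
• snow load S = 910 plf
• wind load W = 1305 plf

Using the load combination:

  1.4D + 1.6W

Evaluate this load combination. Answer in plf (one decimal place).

3663.0 plf

1.4(1125) + 1.6(1305) = 1575.0 + 2088.0 = 3663.0
w_u = 3663.0 plf.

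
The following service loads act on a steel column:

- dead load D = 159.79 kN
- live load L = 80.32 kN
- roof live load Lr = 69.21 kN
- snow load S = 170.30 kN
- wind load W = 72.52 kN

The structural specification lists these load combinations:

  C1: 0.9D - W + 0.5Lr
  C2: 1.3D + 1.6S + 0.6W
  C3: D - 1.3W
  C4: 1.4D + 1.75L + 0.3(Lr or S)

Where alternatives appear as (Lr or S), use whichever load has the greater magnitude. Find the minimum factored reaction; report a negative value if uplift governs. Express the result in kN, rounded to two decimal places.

(Lr or S) → S = 170.30 kN.
C1: 0.9(159.79) - 1.0(72.52) + 0.5(69.21) = 105.90
C2: 1.3(159.79) + 1.6(170.30) + 0.6(72.52) = 523.72
C3: 1.0(159.79) - 1.3(72.52) = 65.51
C4: 1.4(159.79) + 1.75(80.32) + 0.3(170.30) = 415.36
Combination 3 gives the minimum: 65.51 kN.

65.51 kN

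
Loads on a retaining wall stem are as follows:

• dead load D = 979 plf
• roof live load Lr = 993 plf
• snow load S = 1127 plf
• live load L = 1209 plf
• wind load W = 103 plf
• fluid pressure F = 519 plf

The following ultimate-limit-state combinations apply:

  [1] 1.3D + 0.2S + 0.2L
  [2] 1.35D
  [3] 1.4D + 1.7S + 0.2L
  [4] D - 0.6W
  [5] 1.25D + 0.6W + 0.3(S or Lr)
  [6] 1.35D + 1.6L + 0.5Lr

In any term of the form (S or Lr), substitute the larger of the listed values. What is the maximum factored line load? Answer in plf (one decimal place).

3752.6 plf

(S or Lr) → S = 1127 plf.
[1] 1.3(979) + 0.2(1127) + 0.2(1209) = 1272.7 + 225.4 + 241.8 = 1739.9
[2] 1.35(979) = 1321.7
[3] 1.4(979) + 1.7(1127) + 0.2(1209) = 1370.6 + 1915.9 + 241.8 = 3528.3
[4] 1.0(979) - 0.6(103) = 979.0 - 61.8 = 917.2
[5] 1.25(979) + 0.6(103) + 0.3(1127) = 1223.8 + 61.8 + 338.1 = 1623.7
[6] 1.35(979) + 1.6(1209) + 0.5(993) = 1321.7 + 1934.4 + 496.5 = 3752.6
Combination 6 governs: w_u = 3752.6 plf.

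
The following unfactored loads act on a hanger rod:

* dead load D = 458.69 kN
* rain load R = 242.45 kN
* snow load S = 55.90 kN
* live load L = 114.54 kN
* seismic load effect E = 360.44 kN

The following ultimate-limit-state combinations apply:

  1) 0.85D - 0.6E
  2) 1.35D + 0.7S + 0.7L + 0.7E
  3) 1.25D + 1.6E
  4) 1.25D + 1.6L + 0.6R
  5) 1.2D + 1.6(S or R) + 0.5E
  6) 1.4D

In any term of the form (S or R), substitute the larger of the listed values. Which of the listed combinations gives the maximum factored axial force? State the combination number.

(S or R) → R = 242.45 kN.
1) 0.85(458.69) - 0.6(360.44) = 173.62
2) 1.35(458.69) + 0.7(55.90) + 0.7(114.54) + 0.7(360.44) = 990.85
3) 1.25(458.69) + 1.6(360.44) = 1150.07
4) 1.25(458.69) + 1.6(114.54) + 0.6(242.45) = 902.10
5) 1.2(458.69) + 1.6(242.45) + 0.5(360.44) = 1118.57
6) 1.4(458.69) = 642.17
The largest value is 1150.07 kN from combination 3.

Combination 3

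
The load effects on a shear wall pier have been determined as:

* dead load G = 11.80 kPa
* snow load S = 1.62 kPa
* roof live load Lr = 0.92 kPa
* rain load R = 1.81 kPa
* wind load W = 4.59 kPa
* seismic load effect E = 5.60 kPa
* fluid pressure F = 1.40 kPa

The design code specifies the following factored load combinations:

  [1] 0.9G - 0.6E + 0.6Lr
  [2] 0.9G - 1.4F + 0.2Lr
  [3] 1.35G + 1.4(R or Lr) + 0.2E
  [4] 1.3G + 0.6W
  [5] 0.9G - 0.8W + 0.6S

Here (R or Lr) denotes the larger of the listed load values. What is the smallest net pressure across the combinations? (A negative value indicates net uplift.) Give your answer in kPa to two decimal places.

(R or Lr) → R = 1.81 kPa.
[1] 0.9(11.80) - 0.6(5.60) + 0.6(0.92) = 10.62 - 3.36 + 0.55 = 7.81
[2] 0.9(11.80) - 1.4(1.40) + 0.2(0.92) = 10.62 - 1.96 + 0.18 = 8.84
[3] 1.35(11.80) + 1.4(1.81) + 0.2(5.60) = 15.93 + 2.53 + 1.12 = 19.58
[4] 1.3(11.80) + 0.6(4.59) = 15.34 + 2.75 = 18.09
[5] 0.9(11.80) - 0.8(4.59) + 0.6(1.62) = 10.62 - 3.67 + 0.97 = 7.92
Combination 1 gives the minimum: 7.81 kPa.

7.81 kPa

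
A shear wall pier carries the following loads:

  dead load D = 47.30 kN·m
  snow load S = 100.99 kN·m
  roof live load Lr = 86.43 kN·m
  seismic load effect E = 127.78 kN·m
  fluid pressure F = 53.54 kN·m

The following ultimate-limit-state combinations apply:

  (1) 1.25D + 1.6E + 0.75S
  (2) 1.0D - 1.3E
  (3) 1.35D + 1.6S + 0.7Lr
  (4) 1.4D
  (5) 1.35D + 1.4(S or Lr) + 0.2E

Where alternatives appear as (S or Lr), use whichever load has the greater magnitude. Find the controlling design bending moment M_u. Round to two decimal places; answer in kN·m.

(S or Lr) → S = 100.99 kN·m.
(1) 1.25(47.30) + 1.6(127.78) + 0.75(100.99) = 59.13 + 204.45 + 75.74 = 339.32
(2) 1.0(47.30) - 1.3(127.78) = 47.30 - 166.11 = -118.81
(3) 1.35(47.30) + 1.6(100.99) + 0.7(86.43) = 63.86 + 161.58 + 60.50 = 285.94
(4) 1.4(47.30) = 66.22
(5) 1.35(47.30) + 1.4(100.99) + 0.2(127.78) = 230.80
Combination 1 governs: M_u = 339.32 kN·m.

339.32 kN·m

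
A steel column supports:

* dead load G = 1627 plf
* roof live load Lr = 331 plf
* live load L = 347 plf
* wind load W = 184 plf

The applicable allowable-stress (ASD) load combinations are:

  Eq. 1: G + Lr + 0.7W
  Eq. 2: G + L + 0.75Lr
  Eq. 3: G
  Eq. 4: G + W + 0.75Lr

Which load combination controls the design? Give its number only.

Combination 2

Eq. 1: 1.0(1627) + 1.0(331) + 0.7(184) = 1627.0 + 331.0 + 128.8 = 2086.8
Eq. 2: 1.0(1627) + 1.0(347) + 0.75(331) = 1627.0 + 347.0 + 248.3 = 2222.3
Eq. 3: 1.0(1627) = 1627.0
Eq. 4: 1.0(1627) + 1.0(184) + 0.75(331) = 1627.0 + 184.0 + 248.3 = 2059.3
The largest value is 2222.3 plf from combination 2.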